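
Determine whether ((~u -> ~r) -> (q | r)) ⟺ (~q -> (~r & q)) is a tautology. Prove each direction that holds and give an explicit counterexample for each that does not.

(⇒) fails; (⇐) holds.

Forward direction. This fails. Under u = F, r = T, q = F, the left side is true but the right side is false.

Converse. Assume the antecedent. If u is true, the antecedent forces (u = T, r = F, q = T) or (u = T, r = T, q = T), and (~u -> ~r) -> (q | r) holds there. If u is false, the antecedent forces (u = F, r = F, q = T) or (u = F, r = T, q = T), and (~u -> ~r) -> (q | r) holds there. Either way (~u -> ~r) -> (q | r) holds.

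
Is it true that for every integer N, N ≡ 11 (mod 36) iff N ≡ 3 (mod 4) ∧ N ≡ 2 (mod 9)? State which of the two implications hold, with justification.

(→) Suppose N ≡ 11 (mod 36); write N = 36j + 11. Since 4 ∣ 36, reducing mod 4 gives N ≡ 11 ≡ 3 (mod 4); since 9 ∣ 36, reducing mod 9 gives N ≡ 11 ≡ 2 (mod 9).

(←) Conversely, if N ≡ 3 (mod 4) and N ≡ 2 (mod 9), then by the Chinese remainder theorem N ≡ 11 (mod 36). This is exactly N ≡ 11 (mod 36).

Both implications hold.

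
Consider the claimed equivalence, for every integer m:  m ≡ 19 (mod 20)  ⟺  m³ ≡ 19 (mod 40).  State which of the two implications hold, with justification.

(⟸) The residues r modulo 40 with r³ ≡ 19 (mod 40) are exactly {19}, and each is ≡ 19 (mod 20).

(⟹) This fails: take m = 39. Then 39 ≡ 19 (mod 20), but 39³ = 59319 ≡ 39 (mod 40), not 19.

(⇒) fails; (⇐) holds.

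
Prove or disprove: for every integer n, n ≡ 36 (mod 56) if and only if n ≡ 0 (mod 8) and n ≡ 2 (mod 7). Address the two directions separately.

Neither direction holds.

(→) This fails: n = 36 gives 36 ≡ 36 (mod 56) but 36 ≡ 4 (mod 8), so the conjunction on the right does not hold.

(←) This fails: n = 16 satisfies both congruences on the right (16 ≡ 0 mod 8 and 16 ≡ 2 mod 7) yet 16 ≡ 16 (mod 56), not 36.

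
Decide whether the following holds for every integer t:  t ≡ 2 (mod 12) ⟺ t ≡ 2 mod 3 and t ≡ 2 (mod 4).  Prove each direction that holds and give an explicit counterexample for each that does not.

(⇒) Suppose t ≡ 2 (mod 12); write t = 12j + 2. Since 3 ∣ 12, reducing mod 3 gives t ≡ 2 (mod 3); since 4 ∣ 12, reducing mod 4 gives t ≡ 2 (mod 4).

(⇐) Conversely, if t ≡ 2 (mod 3) and t ≡ 2 (mod 4), then by the Chinese remainder theorem t ≡ 2 (mod 12). This is exactly t ≡ 2 (mod 12).

Equivalent; both directions hold.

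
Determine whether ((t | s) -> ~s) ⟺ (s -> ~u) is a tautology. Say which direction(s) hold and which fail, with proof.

(→) Assume the antecedent. If u is true, the antecedent forces (u = T, t = F, s = F) or (u = T, t = T, s = F), and s -> ~u holds there. If u is false, s -> ~u reduces to true regardless of the other variables. Either way s -> ~u holds.

(←) This fails. Under u = F, t = F, s = T, the left side is false but the right side is true.

The forward direction holds; the converse fails.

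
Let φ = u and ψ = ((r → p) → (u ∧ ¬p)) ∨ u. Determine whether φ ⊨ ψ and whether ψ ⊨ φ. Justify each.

Forward direction. Assume the antecedent. If p is true, the antecedent forces (p = T, r = F, u = T) or (p = T, r = T, u = T), and ((r → p) → (u ∧ ¬p)) ∨ u holds there. If p is false, the antecedent forces (p = F, r = F, u = T) or (p = F, r = T, u = T), and ((r → p) → (u ∧ ¬p)) ∨ u holds there. Either way ((r → p) → (u ∧ ¬p)) ∨ u holds.

Converse. This fails. Under p = F, r = T, u = F, the left side is false but the right side is true.

(⇒) holds; (⇐) fails.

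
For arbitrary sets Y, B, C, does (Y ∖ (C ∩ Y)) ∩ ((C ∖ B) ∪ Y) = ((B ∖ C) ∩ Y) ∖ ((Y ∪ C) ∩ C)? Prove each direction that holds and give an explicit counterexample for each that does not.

(⊆) fails; (⊇) holds.

(⊇) Let x ∈ ((B ∖ C) ∩ Y) ∖ ((Y ∪ C) ∩ C). Then x ∈ Y ∩ B and x ∉ C, from which x ∈ (Y ∖ (C ∩ Y)) ∩ ((C ∖ B) ∪ Y).

(⊆) This inclusion fails. Take Y = {1}, B = ∅, C = ∅; then 1 ∈ (Y ∖ (C ∩ Y)) ∩ ((C ∖ B) ∪ Y) but 1 ∉ ((B ∖ C) ∩ Y) ∖ ((Y ∪ C) ∩ C).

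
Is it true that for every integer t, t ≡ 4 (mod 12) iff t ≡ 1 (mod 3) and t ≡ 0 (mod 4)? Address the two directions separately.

(→) Suppose t ≡ 4 (mod 12); write t = 12j + 4. Since 3 ∣ 12, reducing mod 3 gives t ≡ 4 ≡ 1 (mod 3); since 4 ∣ 12, reducing mod 4 gives t ≡ 4 ≡ 0 (mod 4).

(←) Conversely, if t ≡ 1 (mod 3) and t ≡ 0 (mod 4), then by the Chinese remainder theorem t ≡ 4 (mod 12). This is exactly t ≡ 4 (mod 12).

Both implications hold.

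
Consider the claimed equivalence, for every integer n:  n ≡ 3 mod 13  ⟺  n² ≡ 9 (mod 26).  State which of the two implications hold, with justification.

Forward direction. This fails: take n = 16. Then 16 ≡ 3 (mod 13), but 16² = 256 ≡ 22 (mod 26), not 9.

Converse. This fails: take n = 23. Then 23² = 529 ≡ 9 (mod 26), yet 23 ≡ 10 (mod 13), not 3.

Neither direction holds.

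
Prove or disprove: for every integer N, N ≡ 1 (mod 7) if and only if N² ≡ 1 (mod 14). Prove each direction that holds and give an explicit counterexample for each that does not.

(⟹) This fails: take N = 8. Then 8 ≡ 1 (mod 7), but 8² = 64 ≡ 8 (mod 14), not 1.

(⟸) This fails: take N = 13. Then 13² = 169 ≡ 1 (mod 14), yet 13 ≡ 6 (mod 7), not 1.

Neither direction holds.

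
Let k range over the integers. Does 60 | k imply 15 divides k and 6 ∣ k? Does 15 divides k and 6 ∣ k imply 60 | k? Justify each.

[⇒] If 60 ∣ k, write k = 60q. Since 60 = 4·15, k = 15·(4q), so 15 ∣ k; and since 60 = 10·6, k = 6·(10q), so 6 ∣ k.

[⇐] This fails: take k = 30. Both 15 ∣ 30 and 6 ∣ 30, yet 30 is not a multiple of 60 (since 30 = 0·60 + 30), so 60 ∤ 30.

Only the forward direction holds.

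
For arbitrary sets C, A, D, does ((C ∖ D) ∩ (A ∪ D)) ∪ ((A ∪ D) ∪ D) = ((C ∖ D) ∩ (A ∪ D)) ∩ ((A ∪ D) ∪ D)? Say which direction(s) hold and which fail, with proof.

(⊆) This inclusion fails. Take C = ∅, A = {1}, D = ∅; then 1 ∈ ((C ∖ D) ∩ (A ∪ D)) ∪ ((A ∪ D) ∪ D) but 1 ∉ ((C ∖ D) ∩ (A ∪ D)) ∩ ((A ∪ D) ∪ D).

(⊇) Let x ∈ ((C ∖ D) ∩ (A ∪ D)) ∩ ((A ∪ D) ∪ D). Then x ∈ C ∩ A and x ∉ D, from which x ∈ ((C ∖ D) ∩ (A ∪ D)) ∪ ((A ∪ D) ∪ D).

(⊆) fails; (⊇) holds.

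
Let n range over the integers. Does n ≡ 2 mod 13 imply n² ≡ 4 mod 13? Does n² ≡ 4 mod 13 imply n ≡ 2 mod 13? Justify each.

Only the forward direction holds.

(→) Suppose n ≡ 2 mod 13. Write n = 13j + 2. Then (13j + 2)² = 169j² + 52j + 4 = 13(13j² + 4j) + 4, so n² ≡ 4 (mod 13).

(←) This fails: take n = 11. Then 11² = 121 ≡ 4 (mod 13), yet 11 ≡ 11 (mod 13), not 2.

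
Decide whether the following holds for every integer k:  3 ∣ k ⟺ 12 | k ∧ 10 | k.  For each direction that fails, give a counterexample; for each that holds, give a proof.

The forward direction fails; the converse holds.

[⇐] Suppose 12 ∣ k and 10 ∣ k. Any common multiple of 12 and 10 is a multiple of their lcm; here lcm(12, 10) = 12·10/gcd(12, 10) = 120/2 = 60, so 60 ∣ k. Since 3 ∣ 60, it follows that 3 ∣ k.

[⇒] This fails: take k = 3. Certainly 3 ∣ 3, but 12 ∤ 3.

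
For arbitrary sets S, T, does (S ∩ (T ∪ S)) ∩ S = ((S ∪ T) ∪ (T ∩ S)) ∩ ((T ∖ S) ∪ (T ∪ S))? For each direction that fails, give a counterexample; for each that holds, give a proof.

Only the forward inclusion holds.

(⊆) Let x ∈ (S ∩ (T ∪ S)) ∩ S. Then either x ∈ S and x ∉ T; or x ∈ S ∩ T. In each case x ∈ ((S ∪ T) ∪ (T ∩ S)) ∩ ((T ∖ S) ∪ (T ∪ S)), so (S ∩ (T ∪ S)) ∩ S ⊆ ((S ∪ T) ∪ (T ∩ S)) ∩ ((T ∖ S) ∪ (T ∪ S)).

(⊇) This inclusion fails. Take S = ∅, T = {1}; then 1 ∈ ((S ∪ T) ∪ (T ∩ S)) ∩ ((T ∖ S) ∪ (T ∪ S)) but 1 ∉ (S ∩ (T ∪ S)) ∩ S.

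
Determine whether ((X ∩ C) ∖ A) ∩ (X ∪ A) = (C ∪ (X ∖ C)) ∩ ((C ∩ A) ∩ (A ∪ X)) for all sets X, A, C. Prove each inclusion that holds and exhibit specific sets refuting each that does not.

(⊆) fails and (⊇) fails.

Forward inclusion. This inclusion fails. Take X = {1}, A = ∅, C = {1}; then 1 ∈ ((X ∩ C) ∖ A) ∩ (X ∪ A) but 1 ∉ (C ∪ (X ∖ C)) ∩ ((C ∩ A) ∩ (A ∪ X)).

Reverse inclusion. This inclusion fails. Take X = ∅, A = {1}, C = {1}; then 1 ∈ (C ∪ (X ∖ C)) ∩ ((C ∩ A) ∩ (A ∪ X)) but 1 ∉ ((X ∩ C) ∖ A) ∩ (X ∪ A).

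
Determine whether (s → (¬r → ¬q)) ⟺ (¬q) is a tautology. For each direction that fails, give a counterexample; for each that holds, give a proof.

Only the reverse direction holds.

[⇒] This fails. Under r = F, q = T, s = F, the left side is true but the right side is false.

[⇐] Assume the antecedent. If r is true, s → (¬r → ¬q) reduces to true regardless of the other variables. If r is false, the antecedent forces (r = F, q = F, s = F) or (r = F, q = F, s = T), and s → (¬r → ¬q) holds there. Either way s → (¬r → ¬q) holds.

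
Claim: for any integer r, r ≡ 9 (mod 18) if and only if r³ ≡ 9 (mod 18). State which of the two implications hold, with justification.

The forward direction holds; the converse fails.

[⇐] This fails: take r = 3. Then 3³ = 27 ≡ 9 (mod 18), yet 3 ≡ 3 (mod 18), not 9.

[⇒] Suppose r ≡ 9 (mod 18). Write r = 18j + 9. Then (18j + 9)³ = 5832j³ + 8748j² + 4374j + 729 = 18(324j³ + 486j² + 243j + 40) + 9, so r³ ≡ 9 (mod 18).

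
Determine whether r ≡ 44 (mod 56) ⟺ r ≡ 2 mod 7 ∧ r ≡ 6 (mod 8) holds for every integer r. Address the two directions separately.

(⇒) fails and (⇐) fails.

(⟹) This fails: r = 44 gives 44 ≡ 44 (mod 56) but 44 ≡ 4 (mod 8), so the conjunction on the right does not hold.

(⟸) This fails: r = 30 satisfies both congruences on the right (30 ≡ 2 mod 7 and 30 ≡ 6 mod 8) yet 30 ≡ 30 (mod 56), not 44.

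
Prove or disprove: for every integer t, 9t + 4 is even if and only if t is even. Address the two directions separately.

Both directions hold; the statement is true.

(⇒) Suppose 9t + 4 is even. Since 9 is odd, 9t and t have the same parity, so 9t + 4 ≡ t + 4 (mod 2). As 4 is even, 9t + 4 is even exactly when t is even. Thus t is even.

(⇐) Conversely, suppose t is even; write t = 2j. Then 9t + 4 = 9·(2j) + 4 = 2·9j + 4, which is even.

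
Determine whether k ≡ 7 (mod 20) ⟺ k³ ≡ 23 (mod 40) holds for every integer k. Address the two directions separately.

(←) The residues r modulo 40 with r³ ≡ 23 (mod 40) are exactly {7}, and each is ≡ 7 (mod 20).

(→) This fails: take k = 27. Then 27 ≡ 7 (mod 20), but 27³ = 19683 ≡ 3 (mod 40), not 23.

Only the reverse direction holds.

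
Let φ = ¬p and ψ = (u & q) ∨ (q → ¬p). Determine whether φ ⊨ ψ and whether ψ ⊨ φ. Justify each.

(⇒) Assume the antecedent. If q is true, the antecedent forces (q = T, p = F, u = F) or (q = T, p = F, u = T), and (u & q) ∨ (q → ¬p) holds there. If q is false, (u & q) ∨ (q → ¬p) reduces to true regardless of the other variables. Either way (u & q) ∨ (q → ¬p) holds.

(⇐) This fails. Under q = F, p = T, u = F, the left side is false but the right side is true.

Not equivalent: only (⇒) holds.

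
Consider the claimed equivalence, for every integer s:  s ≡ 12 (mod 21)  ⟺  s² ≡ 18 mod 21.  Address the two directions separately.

(⇒) Suppose s ≡ 12 (mod 21). Write s = 21j + 12. Then (21j + 12)² = 441j² + 504j + 144 = 21(21j² + 24j + 6) + 18, so s² ≡ 18 (mod 21).

(⇐) This fails: take s = 9. Then 9² = 81 ≡ 18 (mod 21), yet 9 ≡ 9 (mod 21), not 12.

Not equivalent: only (⇒) holds.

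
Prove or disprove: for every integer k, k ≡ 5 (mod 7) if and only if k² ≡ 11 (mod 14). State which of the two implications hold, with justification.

Forward direction. This fails: take k = 12. Then 12 ≡ 5 (mod 7), but 12² = 144 ≡ 4 (mod 14), not 11.

Converse. This fails: take k = 9. Then 9² = 81 ≡ 11 (mod 14), yet 9 ≡ 2 (mod 7), not 5.

Both directions fail.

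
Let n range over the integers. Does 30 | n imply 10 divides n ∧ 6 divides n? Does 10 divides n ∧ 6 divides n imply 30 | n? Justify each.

Both directions hold; the statement is true.

(⟹) If 30 ∣ n, write n = 30q. Since 30 = 3·10, n = 10·(3q), so 10 ∣ n; and since 30 = 5·6, n = 6·(5q), so 6 ∣ n.

(⟸) Suppose 10 ∣ n and 6 ∣ n. Any common multiple of 10 and 6 is a multiple of their lcm; here lcm(10, 6) = 10·6/gcd(10, 6) = 60/2 = 30, so 30 ∣ n.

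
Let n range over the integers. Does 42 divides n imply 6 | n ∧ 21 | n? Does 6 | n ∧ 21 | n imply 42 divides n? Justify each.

Both directions hold; the statement is true.

(⟹) If 42 ∣ n, write n = 42q. Since 42 = 7·6, n = 6·(7q), so 6 ∣ n; and since 42 = 2·21, n = 21·(2q), so 21 ∣ n.

(⟸) Suppose 6 ∣ n and 21 ∣ n. Any common multiple of 6 and 21 is a multiple of their lcm; here lcm(6, 21) = 6·21/gcd(6, 21) = 126/3 = 42, so 42 ∣ n.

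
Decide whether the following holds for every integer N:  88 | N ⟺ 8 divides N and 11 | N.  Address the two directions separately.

The biconditional holds.

(⇐) Suppose 8 ∣ N and 11 ∣ N. Any common multiple of 8 and 11 is a multiple of their lcm; here gcd(8, 11) = 1, so lcm(8, 11) = 8·11 = 88, so 88 ∣ N.

(⇒) If 88 ∣ N, write N = 88q. Since 88 = 11·8, N = 8·(11q), so 8 ∣ N; and since 88 = 8·11, N = 11·(8q), so 11 ∣ N.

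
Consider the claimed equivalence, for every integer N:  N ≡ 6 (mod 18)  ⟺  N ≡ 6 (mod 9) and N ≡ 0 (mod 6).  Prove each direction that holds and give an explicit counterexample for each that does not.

[⇒] Suppose N ≡ 6 (mod 18); write N = 18j + 6. Since 9 ∣ 18, reducing mod 9 gives N ≡ 6 (mod 9); since 6 ∣ 18, reducing mod 6 gives N ≡ 6 ≡ 0 (mod 6).

[⇐] Conversely, if N ≡ 6 (mod 9) and N ≡ 0 (mod 6), then by the Chinese remainder theorem N ≡ 6 (mod 18). This is exactly N ≡ 6 (mod 18).

Both directions hold.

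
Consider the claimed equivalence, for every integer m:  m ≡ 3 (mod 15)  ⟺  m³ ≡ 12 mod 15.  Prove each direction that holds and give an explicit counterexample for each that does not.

Both implications hold.

Forward direction. Suppose m ≡ 3 (mod 15). Write m = 15j + 3. Then (15j + 3)³ = 3375j³ + 2025j² + 405j + 27 = 15(225j³ + 135j² + 27j + 1) + 12, so m³ ≡ 12 (mod 15).

Converse. Suppose m³ ≡ 12 (mod 15). The only residue r in {0, …, 14} with r³ ≡ 12 (mod 15) is r = 3, so m ≡ 3 (mod 15).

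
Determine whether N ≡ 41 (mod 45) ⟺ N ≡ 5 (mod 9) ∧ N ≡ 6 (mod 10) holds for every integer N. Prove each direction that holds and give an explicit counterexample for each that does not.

The forward direction fails; the converse holds.

(⇒) This fails: N = 41 gives 41 ≡ 41 (mod 45) but 41 ≡ 1 (mod 10), so the conjunction on the right does not hold.

(⇐) Conversely, if N ≡ 5 (mod 9) and N ≡ 6 (mod 10), then by the Chinese remainder theorem N ≡ 86 (mod 90). Since 86 ≡ 41 (mod 45) and 45 ∣ 90, we get N ≡ 41 (mod 45).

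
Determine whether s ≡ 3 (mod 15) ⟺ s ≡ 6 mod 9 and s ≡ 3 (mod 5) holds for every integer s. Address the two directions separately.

Only the reverse direction holds.

Forward direction. This fails: s = 18 gives 18 ≡ 3 (mod 15) but 18 ≡ 0 (mod 9), so the conjunction on the right does not hold.

Converse. If s ≡ 6 (mod 9) and s ≡ 3 (mod 5), then by the Chinese remainder theorem s ≡ 33 (mod 45). Since 33 ≡ 3 (mod 15) and 15 ∣ 45, we get s ≡ 3 (mod 15).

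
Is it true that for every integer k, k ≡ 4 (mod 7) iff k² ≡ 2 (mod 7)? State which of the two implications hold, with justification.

Forward direction. Suppose k ≡ 4 (mod 7). Write k = 7j + 4. Then (7j + 4)² = 49j² + 56j + 16 = 7(7j² + 8j + 2) + 2, so k² ≡ 2 (mod 7).

Converse. This fails: take k = 3. Then 3² = 9 ≡ 2 (mod 7), yet 3 ≡ 3 (mod 7), not 4.

Not equivalent: only (⇒) holds.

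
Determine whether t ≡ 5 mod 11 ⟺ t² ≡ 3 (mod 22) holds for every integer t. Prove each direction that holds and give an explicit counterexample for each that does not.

Both directions fail.

[⇒] This fails: take t = 16. Then 16 ≡ 5 (mod 11), but 16² = 256 ≡ 14 (mod 22), not 3.

[⇐] This fails: take t = 17. Then 17² = 289 ≡ 3 (mod 22), yet 17 ≡ 6 (mod 11), not 5.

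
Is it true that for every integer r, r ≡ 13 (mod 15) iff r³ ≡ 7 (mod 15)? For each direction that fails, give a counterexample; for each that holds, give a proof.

(⟸) Suppose r³ ≡ 7 (mod 15). The only residue r in {0, …, 14} with r³ ≡ 7 (mod 15) is r = 13, so r ≡ 13 (mod 15).

(⟹) Suppose r ≡ 13 (mod 15). Write r = 15j + 13. Then (15j + 13)³ = 3375j³ + 8775j² + 7605j + 2197 = 15(225j³ + 585j² + 507j + 146) + 7, so r³ ≡ 7 (mod 15).

The biconditional holds.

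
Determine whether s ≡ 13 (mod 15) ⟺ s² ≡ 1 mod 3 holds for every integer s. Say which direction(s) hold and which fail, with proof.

Not equivalent: only (⇒) holds.

Forward direction. Suppose s ≡ 13 (mod 15). Then s² ≡ 13² = 169 (mod 15), and since 3 ∣ 15, also s² ≡ 1 (mod 3).

Converse. This fails: take s = 1. Then 1² = 1 ≡ 1 (mod 3), yet 1 ≡ 1 (mod 15), not 13.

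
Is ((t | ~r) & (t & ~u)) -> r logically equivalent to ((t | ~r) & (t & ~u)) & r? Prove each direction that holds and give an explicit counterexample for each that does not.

[⇒] This fails. Under u = F, t = F, r = F, the left side is true but the right side is false.

[⇐] Assume the antecedent. If u is true, the antecedent cannot hold. If u is false, the antecedent forces (u = F, t = T, r = T), and ((t | ~r) & (t & ~u)) -> r holds there. Either way ((t | ~r) & (t & ~u)) -> r holds.

Not equivalent: only (⇐) holds.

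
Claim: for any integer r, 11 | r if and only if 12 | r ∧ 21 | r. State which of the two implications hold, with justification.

Forward direction. This fails: take r = 11. Certainly 11 ∣ 11, but 12 ∤ 11.

Converse. This fails: take r = 84. Both 12 ∣ 84 and 21 ∣ 84, yet 84 is not a multiple of 11 (since 84 = 7·11 + 7), so 11 ∤ 84.

Neither direction holds.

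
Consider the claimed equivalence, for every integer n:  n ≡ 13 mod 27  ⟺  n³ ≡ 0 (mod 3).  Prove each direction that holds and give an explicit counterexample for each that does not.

(⟹) This fails: take n = 13. Then 13 ≡ 13 (mod 27), but 13³ = 2197 ≡ 1 (mod 3), not 0.

(⟸) This fails: take n = 0. Then 0³ = 0 ≡ 0 (mod 3), yet 0 ≡ 0 (mod 27), not 13.

(⇒) fails and (⇐) fails.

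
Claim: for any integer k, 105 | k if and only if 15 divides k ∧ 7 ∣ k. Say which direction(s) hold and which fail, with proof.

(←) Suppose 15 ∣ k and 7 ∣ k. Any common multiple of 15 and 7 is a multiple of their lcm; here gcd(15, 7) = 1, so lcm(15, 7) = 15·7 = 105, so 105 ∣ k.

(→) If 105 ∣ k, write k = 105q. Since 105 = 7·15, k = 15·(7q), so 15 ∣ k; and since 105 = 15·7, k = 7·(15q), so 7 ∣ k.

Both directions hold; the statement is true.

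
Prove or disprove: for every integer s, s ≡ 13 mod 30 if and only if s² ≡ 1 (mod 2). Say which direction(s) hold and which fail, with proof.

[⇒] Suppose s ≡ 13 (mod 30). Then s² ≡ 13² = 169 (mod 30), and since 2 ∣ 30, also s² ≡ 1 (mod 2).

[⇐] This fails: take s = 1. Then 1² = 1 ≡ 1 (mod 2), yet 1 ≡ 1 (mod 30), not 13.

Not equivalent: only (⇒) holds.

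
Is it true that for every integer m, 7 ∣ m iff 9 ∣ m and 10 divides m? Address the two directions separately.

Forward direction. This fails: take m = 7. Certainly 7 ∣ 7, but 9 ∤ 7.

Converse. This fails: take m = 90. Both 9 ∣ 90 and 10 ∣ 90, yet 90 is not a multiple of 7 (since 90 = 12·7 + 6), so 7 ∤ 90.

Neither implication holds.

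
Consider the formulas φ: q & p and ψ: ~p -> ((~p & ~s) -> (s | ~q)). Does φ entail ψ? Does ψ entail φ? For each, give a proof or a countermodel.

The forward direction holds; the converse fails.

(⟹) Assume the antecedent. If q is true, the antecedent forces (q = T, s = F, p = T) or (q = T, s = T, p = T), and ~p -> ((~p & ~s) -> (s | ~q)) holds there. If q is false, the antecedent cannot hold. Either way ~p -> ((~p & ~s) -> (s | ~q)) holds.

(⟸) This fails. Under q = F, s = F, p = F, the left side is false but the right side is true.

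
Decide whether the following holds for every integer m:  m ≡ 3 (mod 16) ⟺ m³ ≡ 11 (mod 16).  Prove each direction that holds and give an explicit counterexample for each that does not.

(⇐) Suppose m³ ≡ 11 (mod 16). The only residue r in {0, …, 15} with r³ ≡ 11 (mod 16) is r = 3, so m ≡ 3 (mod 16).

(⇒) Suppose m ≡ 3 (mod 16). Write m = 16j + 3. Then (16j + 3)³ = 4096j³ + 2304j² + 432j + 27 = 16(256j³ + 144j² + 27j + 1) + 11, so m³ ≡ 11 (mod 16).

Both implications hold.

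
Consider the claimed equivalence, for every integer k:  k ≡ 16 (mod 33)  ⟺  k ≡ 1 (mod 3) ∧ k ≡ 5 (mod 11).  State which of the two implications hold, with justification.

Both directions hold; the statement is true.

(⇐) If k ≡ 1 (mod 3) and k ≡ 5 (mod 11), then by the Chinese remainder theorem k ≡ 16 (mod 33). This is exactly k ≡ 16 (mod 33).

(⇒) Suppose k ≡ 16 (mod 33); write k = 33j + 16. Since 3 ∣ 33, reducing mod 3 gives k ≡ 16 ≡ 1 (mod 3); since 11 ∣ 33, reducing mod 11 gives k ≡ 16 ≡ 5 (mod 11).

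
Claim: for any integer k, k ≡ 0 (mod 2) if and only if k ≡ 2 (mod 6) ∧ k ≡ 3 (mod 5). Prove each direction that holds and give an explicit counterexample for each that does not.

The forward direction fails; the converse holds.

Forward direction. This fails: k = 0 gives 0 ≡ 0 (mod 2) but 0 ≡ 0 (mod 6), so the conjunction on the right does not hold.

Converse. If k ≡ 2 (mod 6) and k ≡ 3 (mod 5), then by the Chinese remainder theorem k ≡ 8 (mod 30). Since 8 ≡ 0 (mod 2) and 2 ∣ 30, we get k ≡ 0 (mod 2).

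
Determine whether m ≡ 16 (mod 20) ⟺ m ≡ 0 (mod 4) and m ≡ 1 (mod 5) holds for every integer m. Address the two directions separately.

(⇒) Suppose m ≡ 16 (mod 20); write m = 20j + 16. Since 4 ∣ 20, reducing mod 4 gives m ≡ 16 ≡ 0 (mod 4); since 5 ∣ 20, reducing mod 5 gives m ≡ 16 ≡ 1 (mod 5).

(⇐) Conversely, if m ≡ 0 (mod 4) and m ≡ 1 (mod 5), then by the Chinese remainder theorem m ≡ 16 (mod 20). This is exactly m ≡ 16 (mod 20).

Both implications hold.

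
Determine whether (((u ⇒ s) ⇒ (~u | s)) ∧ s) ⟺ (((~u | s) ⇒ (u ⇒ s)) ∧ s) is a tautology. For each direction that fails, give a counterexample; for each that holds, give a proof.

(⟹) Assume the antecedent. If s is true, ((~u | s) ⇒ (u ⇒ s)) ∧ s reduces to true regardless of the other variables. If s is false, the antecedent cannot hold. Either way ((~u | s) ⇒ (u ⇒ s)) ∧ s holds.

(⟸) Assume the antecedent. If s is true, ((u ⇒ s) ⇒ (~u | s)) ∧ s reduces to true regardless of the other variables. If s is false, the antecedent cannot hold. Either way ((u ⇒ s) ⇒ (~u | s)) ∧ s holds.

The biconditional holds.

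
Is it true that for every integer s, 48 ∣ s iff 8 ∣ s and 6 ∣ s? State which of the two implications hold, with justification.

Not equivalent: only (⇒) holds.

Converse. This fails: take s = 24. Both 8 ∣ 24 and 6 ∣ 24, yet 24 is not a multiple of 48 (since 24 = 0·48 + 24), so 48 ∤ 24.

Forward direction. If 48 ∣ s, write s = 48q. Since 48 = 6·8, s = 8·(6q), so 8 ∣ s; and since 48 = 8·6, s = 6·(8q), so 6 ∣ s.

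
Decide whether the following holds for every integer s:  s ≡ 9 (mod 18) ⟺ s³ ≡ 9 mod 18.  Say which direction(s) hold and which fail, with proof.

(⇒) Suppose s ≡ 9 (mod 18). Write s = 18j + 9. Then (18j + 9)³ = 5832j³ + 8748j² + 4374j + 729 = 18(324j³ + 486j² + 243j + 40) + 9, so s³ ≡ 9 (mod 18).

(⇐) This fails: take s = 3. Then 3³ = 27 ≡ 9 (mod 18), yet 3 ≡ 3 (mod 18), not 9.

(⇒) holds; (⇐) fails.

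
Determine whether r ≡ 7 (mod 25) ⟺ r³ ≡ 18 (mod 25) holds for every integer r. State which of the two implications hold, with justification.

The biconditional holds.

Forward direction. Suppose r ≡ 7 (mod 25). Write r = 25j + 7. Then (25j + 7)³ = 15625j³ + 13125j² + 3675j + 343 = 25(625j³ + 525j² + 147j + 13) + 18, so r³ ≡ 18 (mod 25).

Converse. Suppose r³ ≡ 18 (mod 25). The only residue r in {0, …, 24} with r³ ≡ 18 (mod 25) is r = 7, so r ≡ 7 (mod 25).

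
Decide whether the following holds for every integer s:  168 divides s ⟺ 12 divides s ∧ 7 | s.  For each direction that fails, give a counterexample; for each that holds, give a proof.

(⇒) If 168 ∣ s, write s = 168q. Since 168 = 14·12, s = 12·(14q), so 12 ∣ s; and since 168 = 24·7, s = 7·(24q), so 7 ∣ s.

(⇐) This fails: take s = 84. Both 12 ∣ 84 and 7 ∣ 84, yet 84 is not a multiple of 168 (since 84 = 0·168 + 84), so 168 ∤ 84.

The forward direction holds; the converse fails.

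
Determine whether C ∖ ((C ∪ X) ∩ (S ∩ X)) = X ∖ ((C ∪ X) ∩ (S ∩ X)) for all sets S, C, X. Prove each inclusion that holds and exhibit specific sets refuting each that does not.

(⟹) This inclusion fails. Take S = ∅, C = {1}, X = ∅; then 1 ∈ C ∖ ((C ∪ X) ∩ (S ∩ X)) but 1 ∉ X ∖ ((C ∪ X) ∩ (S ∩ X)).

(⟸) This inclusion fails. Take S = ∅, C = ∅, X = {1}; then 1 ∈ X ∖ ((C ∪ X) ∩ (S ∩ X)) but 1 ∉ C ∖ ((C ∪ X) ∩ (S ∩ X)).

Neither inclusion holds.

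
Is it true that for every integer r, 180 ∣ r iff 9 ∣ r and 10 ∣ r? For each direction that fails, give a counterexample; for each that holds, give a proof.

(⇒) holds; (⇐) fails.

(←) This fails: take r = 90. Both 9 ∣ 90 and 10 ∣ 90, yet 90 is not a multiple of 180 (since 90 = 0·180 + 90), so 180 ∤ 90.

(→) If 180 ∣ r, write r = 180q. Since 180 = 20·9, r = 9·(20q), so 9 ∣ r; and since 180 = 18·10, r = 10·(18q), so 10 ∣ r.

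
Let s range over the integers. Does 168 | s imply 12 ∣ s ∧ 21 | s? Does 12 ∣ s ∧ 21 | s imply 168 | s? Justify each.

The forward direction holds; the converse fails.

(←) This fails: take s = 84. Both 12 ∣ 84 and 21 ∣ 84, yet 84 is not a multiple of 168 (since 84 = 0·168 + 84), so 168 ∤ 84.

(→) If 168 ∣ s, write s = 168q. Since 168 = 14·12, s = 12·(14q), so 12 ∣ s; and since 168 = 8·21, s = 21·(8q), so 21 ∣ s.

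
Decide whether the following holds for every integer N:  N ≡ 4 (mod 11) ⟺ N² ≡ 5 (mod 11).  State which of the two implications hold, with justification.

Only the forward direction holds.

[⇒] Suppose N ≡ 4 (mod 11). Write N = 11j + 4. Then (11j + 4)² = 121j² + 88j + 16 = 11(11j² + 8j + 1) + 5, so N² ≡ 5 (mod 11).

[⇐] This fails: take N = 7. Then 7² = 49 ≡ 5 (mod 11), yet 7 ≡ 7 (mod 11), not 4.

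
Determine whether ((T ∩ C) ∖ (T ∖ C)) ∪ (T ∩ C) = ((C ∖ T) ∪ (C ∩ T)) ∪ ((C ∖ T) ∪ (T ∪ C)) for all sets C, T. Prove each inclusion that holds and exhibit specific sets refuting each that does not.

Forward inclusion. Let x ∈ ((T ∩ C) ∖ (T ∖ C)) ∪ (T ∩ C). Then x ∈ C ∩ T, from which x ∈ ((C ∖ T) ∪ (C ∩ T)) ∪ ((C ∖ T) ∪ (T ∪ C)).

Reverse inclusion. This inclusion fails. Take C = {1}, T = ∅; then 1 ∈ ((C ∖ T) ∪ (C ∩ T)) ∪ ((C ∖ T) ∪ (T ∪ C)) but 1 ∉ ((T ∩ C) ∖ (T ∖ C)) ∪ (T ∩ C).

(⊆) holds; (⊇) fails.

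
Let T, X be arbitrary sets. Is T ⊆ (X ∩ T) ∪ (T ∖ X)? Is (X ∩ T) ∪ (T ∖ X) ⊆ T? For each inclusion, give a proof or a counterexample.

Both inclusions hold; the sets are equal.

(⊆) Let x ∈ T. Then either x ∈ T and x ∉ X; or x ∈ T ∩ X. In each case x ∈ (X ∩ T) ∪ (T ∖ X), so T ⊆ (X ∩ T) ∪ (T ∖ X).

(⊇) Let x ∈ (X ∩ T) ∪ (T ∖ X). Then either x ∈ T and x ∉ X; or x ∈ T ∩ X. In each case x ∈ T, so (X ∩ T) ∪ (T ∖ X) ⊆ T.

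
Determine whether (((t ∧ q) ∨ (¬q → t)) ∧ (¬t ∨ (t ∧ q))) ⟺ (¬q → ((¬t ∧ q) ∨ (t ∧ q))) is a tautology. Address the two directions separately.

Both implications hold.

Converse. Assume the antecedent. If t is true, the antecedent forces (t = T, q = T), and the consequent holds there. If t is false, the antecedent forces (t = F, q = T), and the consequent holds there. Either way the consequent holds.

Forward direction. Assume the antecedent. If t is true, the antecedent forces (t = T, q = T), and ¬q → ((¬t ∧ q) ∨ (t ∧ q)) holds there. If t is false, the antecedent forces (t = F, q = T), and ¬q → ((¬t ∧ q) ∨ (t ∧ q)) holds there. Either way ¬q → ((¬t ∧ q) ∨ (t ∧ q)) holds.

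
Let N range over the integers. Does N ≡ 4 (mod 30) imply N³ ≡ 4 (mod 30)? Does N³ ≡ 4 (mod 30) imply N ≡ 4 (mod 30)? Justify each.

Equivalent; both directions hold.

(⟹) Suppose N ≡ 4 (mod 30). Write N = 30j + 4. Then (30j + 4)³ = 27000j³ + 10800j² + 1440j + 64 = 30(900j³ + 360j² + 48j + 2) + 4, so N³ ≡ 4 (mod 30).

(⟸) Conversely, suppose N³ ≡ 4 (mod 30). The only residue r in {0, …, 29} with r³ ≡ 4 (mod 30) is r = 4, so N ≡ 4 (mod 30).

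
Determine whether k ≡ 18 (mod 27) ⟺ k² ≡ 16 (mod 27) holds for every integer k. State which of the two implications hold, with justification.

(⟹) This fails: take k = 18. Then 18 ≡ 18 (mod 27), but 18² = 324 ≡ 0 (mod 27), not 16.

(⟸) This fails: take k = 4. Then 4² = 16 ≡ 16 (mod 27), yet 4 ≡ 4 (mod 27), not 18.

Neither direction holds.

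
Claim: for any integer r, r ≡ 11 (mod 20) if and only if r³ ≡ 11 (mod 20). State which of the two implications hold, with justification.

Equivalent; both directions hold.

(⟹) Suppose r ≡ 11 (mod 20). Write r = 20j + 11. Then (20j + 11)³ = 8000j³ + 13200j² + 7260j + 1331 = 20(400j³ + 660j² + 363j + 66) + 11, so r³ ≡ 11 (mod 20).

(⟸) Conversely, suppose r³ ≡ 11 (mod 20). The only residue r in {0, …, 19} with r³ ≡ 11 (mod 20) is r = 11, so r ≡ 11 (mod 20).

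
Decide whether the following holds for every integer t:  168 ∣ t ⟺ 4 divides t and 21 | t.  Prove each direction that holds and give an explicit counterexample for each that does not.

Only the forward direction holds.

(→) If 168 ∣ t, write t = 168q. Since 168 = 42·4, t = 4·(42q), so 4 ∣ t; and since 168 = 8·21, t = 21·(8q), so 21 ∣ t.

(←) This fails: take t = 84. Both 4 ∣ 84 and 21 ∣ 84, yet 84 is not a multiple of 168 (since 84 = 0·168 + 84), so 168 ∤ 84.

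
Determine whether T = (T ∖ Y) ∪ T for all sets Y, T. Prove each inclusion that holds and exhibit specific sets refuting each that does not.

Both inclusions hold; the sets are equal.

Forward inclusion. Let x ∈ T. Then either x ∈ T and x ∉ Y; or x ∈ Y ∩ T. In each case x ∈ (T ∖ Y) ∪ T, so T ⊆ (T ∖ Y) ∪ T.

Reverse inclusion. Let x ∈ (T ∖ Y) ∪ T. Then either x ∈ T and x ∉ Y; or x ∈ Y ∩ T. In each case x ∈ T, so (T ∖ Y) ∪ T ⊆ T.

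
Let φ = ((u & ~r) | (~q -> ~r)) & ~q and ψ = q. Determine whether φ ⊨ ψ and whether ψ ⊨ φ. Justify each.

Forward direction. This fails. Under r = F, q = F, u = F, the left side is true but the right side is false.

Converse. This fails. Under r = F, q = T, u = F, the left side is false but the right side is true.

(⇒) fails and (⇐) fails.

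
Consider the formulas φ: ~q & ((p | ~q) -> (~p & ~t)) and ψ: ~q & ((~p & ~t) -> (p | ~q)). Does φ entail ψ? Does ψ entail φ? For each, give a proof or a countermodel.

Only the forward direction holds.

[⇐] This fails. Under q = F, p = T, t = F, the left side is false but the right side is true.

[⇒] Assume the antecedent. If q is true, the antecedent cannot hold. If q is false, ~q & ((~p & ~t) -> (p | ~q)) reduces to true regardless of the other variables. Either way ~q & ((~p & ~t) -> (p | ~q)) holds.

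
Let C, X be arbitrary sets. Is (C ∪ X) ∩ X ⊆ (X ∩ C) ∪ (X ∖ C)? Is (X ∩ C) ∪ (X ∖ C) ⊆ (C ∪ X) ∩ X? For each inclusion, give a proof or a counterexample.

Both inclusions hold; the sets are equal.

(⊆) Let x ∈ (C ∪ X) ∩ X. Then either x ∈ X and x ∉ C; or x ∈ C ∩ X. In each case x ∈ (X ∩ C) ∪ (X ∖ C), so (C ∪ X) ∩ X ⊆ (X ∩ C) ∪ (X ∖ C).

(⊇) Let x ∈ (X ∩ C) ∪ (X ∖ C). Then either x ∈ X and x ∉ C; or x ∈ C ∩ X. In each case x ∈ (C ∪ X) ∩ X, so (X ∩ C) ∪ (X ∖ C) ⊆ (C ∪ X) ∩ X.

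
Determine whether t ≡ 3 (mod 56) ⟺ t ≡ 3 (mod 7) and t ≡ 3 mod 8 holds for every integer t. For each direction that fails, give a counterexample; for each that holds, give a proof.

Forward direction. Suppose t ≡ 3 (mod 56); write t = 56j + 3. Since 7 ∣ 56, reducing mod 7 gives t ≡ 3 (mod 7); since 8 ∣ 56, reducing mod 8 gives t ≡ 3 (mod 8).

Converse. If t ≡ 3 (mod 7) and t ≡ 3 (mod 8), then by the Chinese remainder theorem t ≡ 3 (mod 56). This is exactly t ≡ 3 (mod 56).

Both implications hold.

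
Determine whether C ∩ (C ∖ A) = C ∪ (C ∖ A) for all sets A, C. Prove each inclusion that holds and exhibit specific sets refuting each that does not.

The sets are not equal: only the forward inclusion holds.

(⊆) Let x ∈ C ∩ (C ∖ A). Then x ∈ C and x ∉ A, from which x ∈ C ∪ (C ∖ A).

(⊇) This inclusion fails. Take A = {1}, C = {1}; then 1 ∈ C ∪ (C ∖ A) but 1 ∉ C ∩ (C ∖ A).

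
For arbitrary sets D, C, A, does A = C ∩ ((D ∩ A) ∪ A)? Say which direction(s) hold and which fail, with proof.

(⟹) This inclusion fails. Take D = ∅, C = ∅, A = {1}; then 1 ∈ A but 1 ∉ C ∩ ((D ∩ A) ∪ A).

(⟸) Let x ∈ C ∩ ((D ∩ A) ∪ A). Then either x ∈ C ∩ A and x ∉ D; or x ∈ D ∩ C ∩ A. In each case x ∈ A, so C ∩ ((D ∩ A) ∪ A) ⊆ A.

The sets are not equal: only the reverse inclusion holds.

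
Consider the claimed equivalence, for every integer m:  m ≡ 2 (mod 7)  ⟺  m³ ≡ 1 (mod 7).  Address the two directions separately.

Only the forward implication holds.

[⇒] Suppose m ≡ 2 (mod 7). Write m = 7j + 2. Then (7j + 2)³ = 343j³ + 294j² + 84j + 8 = 7(49j³ + 42j² + 12j + 1) + 1, so m³ ≡ 1 (mod 7).

[⇐] This fails: take m = 1. Then 1³ = 1 ≡ 1 (mod 7), yet 1 ≡ 1 (mod 7), not 2.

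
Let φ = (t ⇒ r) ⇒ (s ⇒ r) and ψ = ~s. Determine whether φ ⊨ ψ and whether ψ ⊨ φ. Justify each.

Only the converse holds.

(⇐) Assume the antecedent. If s is true, the antecedent cannot hold. If s is false, (t ⇒ r) ⇒ (s ⇒ r) reduces to true regardless of the other variables. Either way (t ⇒ r) ⇒ (s ⇒ r) holds.

(⇒) This fails. Under s = T, t = T, r = F, the left side is true but the right side is false.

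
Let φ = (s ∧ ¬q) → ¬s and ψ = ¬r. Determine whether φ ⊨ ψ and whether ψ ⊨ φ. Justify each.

Forward direction. This fails. Under r = T, s = F, q = F, the left side is true but the right side is false.

Converse. This fails. Under r = F, s = T, q = F, the left side is false but the right side is true.

Neither direction holds.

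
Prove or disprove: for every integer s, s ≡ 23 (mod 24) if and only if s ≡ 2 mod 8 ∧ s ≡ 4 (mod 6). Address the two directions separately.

(⟹) This fails: s = 23 gives 23 ≡ 23 (mod 24) but 23 ≡ 7 (mod 8), so the conjunction on the right does not hold.

(⟸) This fails: s = 10 satisfies both congruences on the right (10 ≡ 2 mod 8 and 10 ≡ 4 mod 6) yet 10 ≡ 10 (mod 24), not 23.

Neither implication holds.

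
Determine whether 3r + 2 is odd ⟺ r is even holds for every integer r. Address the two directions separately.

(→) This fails: r = 7 gives 3r + 2 = 23, which is odd, but 7 is odd, not even.

(←) This also fails: r = 4 is even, but 3r + 2 = 14 is even, not odd.

Neither direction holds.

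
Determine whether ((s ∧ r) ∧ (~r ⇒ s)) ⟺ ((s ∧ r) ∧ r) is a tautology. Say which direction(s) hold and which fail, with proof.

Forward direction. Assume the antecedent. If s is true, the antecedent forces (s = T, r = T), and (s ∧ r) ∧ r holds there. If s is false, the antecedent cannot hold. Either way (s ∧ r) ∧ r holds.

Converse. Assume the antecedent. If s is true, the antecedent forces (s = T, r = T), and (s ∧ r) ∧ (~r ⇒ s) holds there. If s is false, the antecedent cannot hold. Either way (s ∧ r) ∧ (~r ⇒ s) holds.

Both directions hold; the statement is true.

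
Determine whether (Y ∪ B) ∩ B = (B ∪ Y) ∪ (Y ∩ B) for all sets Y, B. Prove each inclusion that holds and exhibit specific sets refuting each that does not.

The sets are not equal: only the forward inclusion holds.

Forward inclusion. Let x ∈ (Y ∪ B) ∩ B. Then either x ∈ B and x ∉ Y; or x ∈ Y ∩ B. In each case x ∈ (B ∪ Y) ∪ (Y ∩ B), so (Y ∪ B) ∩ B ⊆ (B ∪ Y) ∪ (Y ∩ B).

Reverse inclusion. This inclusion fails. Take Y = {1}, B = ∅; then 1 ∈ (B ∪ Y) ∪ (Y ∩ B) but 1 ∉ (Y ∪ B) ∩ B.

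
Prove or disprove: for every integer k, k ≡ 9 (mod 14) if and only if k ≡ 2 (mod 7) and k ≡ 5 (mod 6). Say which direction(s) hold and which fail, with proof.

(⟸) If k ≡ 2 (mod 7) and k ≡ 5 (mod 6), then by the Chinese remainder theorem k ≡ 23 (mod 42). Since 23 ≡ 9 (mod 14) and 14 ∣ 42, we get k ≡ 9 (mod 14).

(⟹) This fails: k = 9 gives 9 ≡ 9 (mod 14) but 9 ≡ 3 (mod 6), so the conjunction on the right does not hold.

Only the reverse direction holds.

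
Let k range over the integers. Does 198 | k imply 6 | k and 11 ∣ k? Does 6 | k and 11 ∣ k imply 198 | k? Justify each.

Only the forward direction holds.

(⟸) This fails: take k = 66. Both 6 ∣ 66 and 11 ∣ 66, yet 66 is not a multiple of 198 (since 66 = 0·198 + 66), so 198 ∤ 66.

(⟹) If 198 ∣ k, write k = 198q. Since 198 = 33·6, k = 6·(33q), so 6 ∣ k; and since 198 = 18·11, k = 11·(18q), so 11 ∣ k.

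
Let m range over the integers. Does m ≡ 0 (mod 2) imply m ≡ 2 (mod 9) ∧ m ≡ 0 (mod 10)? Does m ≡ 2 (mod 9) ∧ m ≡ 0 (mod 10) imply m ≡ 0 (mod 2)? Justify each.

Not equivalent: only (⇐) holds.

(←) If m ≡ 2 (mod 9) and m ≡ 0 (mod 10), then by the Chinese remainder theorem m ≡ 20 (mod 90). Since 20 ≡ 0 (mod 2) and 2 ∣ 90, we get m ≡ 0 (mod 2).

(→) This fails: m = 0 gives 0 ≡ 0 (mod 2) but 0 ≡ 0 (mod 9), so the conjunction on the right does not hold.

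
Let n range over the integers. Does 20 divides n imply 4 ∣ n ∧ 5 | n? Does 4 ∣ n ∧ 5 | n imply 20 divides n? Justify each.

Forward direction. If 20 ∣ n, write n = 20q. Since 20 = 5·4, n = 4·(5q), so 4 ∣ n; and since 20 = 4·5, n = 5·(4q), so 5 ∣ n.

Converse. Suppose 4 ∣ n and 5 ∣ n. Any common multiple of 4 and 5 is a multiple of their lcm; here gcd(4, 5) = 1, so lcm(4, 5) = 4·5 = 20, so 20 ∣ n.

The biconditional holds.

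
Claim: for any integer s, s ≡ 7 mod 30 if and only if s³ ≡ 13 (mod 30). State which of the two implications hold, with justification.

(←) Suppose s³ ≡ 13 (mod 30). The only residue r in {0, …, 29} with r³ ≡ 13 (mod 30) is r = 7, so s ≡ 7 (mod 30).

(→) Suppose s ≡ 7 mod 30. Write s = 30j + 7. Then (30j + 7)³ = 27000j³ + 18900j² + 4410j + 343 = 30(900j³ + 630j² + 147j + 11) + 13, so s³ ≡ 13 (mod 30).

Equivalent; both directions hold.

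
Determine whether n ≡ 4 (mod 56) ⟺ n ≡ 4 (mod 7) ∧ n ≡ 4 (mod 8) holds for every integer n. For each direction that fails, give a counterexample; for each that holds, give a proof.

Both directions hold; the statement is true.

[⇒] Suppose n ≡ 4 (mod 56); write n = 56j + 4. Since 7 ∣ 56, reducing mod 7 gives n ≡ 4 (mod 7); since 8 ∣ 56, reducing mod 8 gives n ≡ 4 (mod 8).

[⇐] Conversely, if n ≡ 4 (mod 7) and n ≡ 4 (mod 8), then by the Chinese remainder theorem n ≡ 4 (mod 56). This is exactly n ≡ 4 (mod 56).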